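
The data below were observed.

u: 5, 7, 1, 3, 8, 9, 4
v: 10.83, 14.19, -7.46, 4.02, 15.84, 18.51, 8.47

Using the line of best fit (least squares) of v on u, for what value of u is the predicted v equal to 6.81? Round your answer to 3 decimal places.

4.470

n = 7, Σx = 37, Σy = 64.4, Σxy = 485.27, Σx² = 245
Sxx = Σx² − (Σx)²/n = 245 − 195.571429 = 49.428571
Sxy = Σxy − (Σx)(Σy)/n = 485.27 − 340.4 = 144.87
b = Sxy/Sxx = 144.87/49.428571 = 2.930896
a = ȳ − b·x̄ = 9.2 − 2.930896·5.285714 = -6.291879
Set a + b·x = 6.81: x = (6.81 − (-6.291879)) / 2.930896 = 4.470264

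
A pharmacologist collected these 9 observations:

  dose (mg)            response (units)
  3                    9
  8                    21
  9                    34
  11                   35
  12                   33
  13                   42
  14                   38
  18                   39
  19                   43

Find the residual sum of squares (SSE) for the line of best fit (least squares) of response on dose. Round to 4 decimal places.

n = 9, Σx = 107, Σy = 294, Σxy = 3879, Σx² = 1469, Σy² = 10570
Sxx = Σx² − (Σx)²/n = 1469 − 1272.111111 = 196.888889
Sxy = Σxy − (Σx)(Σy)/n = 3879 − 3495.333333 = 383.666667
Syy = Σy² − (Σy)²/n = 10570 − 9604 = 966
b = Sxy/Sxx = 383.666667/196.888889 = 1.948646
SSE = Syy − b·Sxy = 966 − 1.948646·383.666667 = 218.369639

218.3696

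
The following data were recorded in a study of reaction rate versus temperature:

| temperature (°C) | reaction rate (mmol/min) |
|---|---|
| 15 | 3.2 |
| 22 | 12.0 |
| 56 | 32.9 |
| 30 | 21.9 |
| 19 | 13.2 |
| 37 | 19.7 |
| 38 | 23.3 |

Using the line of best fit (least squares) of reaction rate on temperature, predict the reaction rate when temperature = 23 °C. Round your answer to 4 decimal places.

12.8990

n = 7, Σx = 217, Σy = 126.2, Σxy = 4676.5, Σx² = 7919
Sxx = Σx² − (Σx)²/n = 7919 − 6727 = 1192
Sxy = Σxy − (Σx)(Σy)/n = 4676.5 − 3912.2 = 764.3
b = Sxy/Sxx = 764.3/1192 = 0.641191
a = ȳ − b·x̄ = 18.028571 − 0.641191·31 = -1.848358
ŷ(23) = a + b·23 = -1.848358 + 0.641191·23 = 12.899041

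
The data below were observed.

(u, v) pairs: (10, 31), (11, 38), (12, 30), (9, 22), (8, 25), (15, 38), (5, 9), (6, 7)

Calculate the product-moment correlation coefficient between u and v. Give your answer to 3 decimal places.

0.899

n = 8, Σx = 76, Σy = 200, Σxy = 2143, Σx² = 796, Σy² = 5988
Sxx = Σx² − (Σx)²/n = 796 − 722 = 74
Sxy = Σxy − (Σx)(Σy)/n = 2143 − 1900 = 243
Syy = Σy² − (Σy)²/n = 5988 − 5000 = 988
r = Sxy/√(Sxx·Syy) = 243/√(73112) = 243/270.392308 = 0.898694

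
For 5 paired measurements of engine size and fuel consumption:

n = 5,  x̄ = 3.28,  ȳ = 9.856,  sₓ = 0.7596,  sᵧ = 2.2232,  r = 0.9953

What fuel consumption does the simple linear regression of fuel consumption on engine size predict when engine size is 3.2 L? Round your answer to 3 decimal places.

9.623

b = r · sᵧ/sₓ = 0.9953 · 2.2232/0.7596 = 2.913048
a = ȳ − b·x̄ = 9.856 − 2.913048·3.28 = 0.301204
ŷ(3.2) = a + b·3.2 = 0.301204 + 2.913048·3.2 = 9.622956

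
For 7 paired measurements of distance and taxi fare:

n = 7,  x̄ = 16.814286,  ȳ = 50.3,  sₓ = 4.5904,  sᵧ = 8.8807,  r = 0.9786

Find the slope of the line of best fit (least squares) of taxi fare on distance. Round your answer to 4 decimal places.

b = r · sᵧ/sₓ = 0.9786 · 8.8807/4.5904 = 1.893223

1.8932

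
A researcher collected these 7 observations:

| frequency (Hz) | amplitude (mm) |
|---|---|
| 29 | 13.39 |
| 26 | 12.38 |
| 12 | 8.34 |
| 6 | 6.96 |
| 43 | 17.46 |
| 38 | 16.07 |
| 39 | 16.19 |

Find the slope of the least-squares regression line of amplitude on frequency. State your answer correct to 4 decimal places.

0.2872

n = 7, Σx = 193, Σy = 90.79, Σxy = 2844.88, Σx² = 6511
Sxx = Σx² − (Σx)²/n = 6511 − 5321.285714 = 1189.714286
Sxy = Σxy − (Σx)(Σy)/n = 2844.88 − 2503.21 = 341.67
b = Sxy/Sxx = 341.67/1189.714286 = 0.287187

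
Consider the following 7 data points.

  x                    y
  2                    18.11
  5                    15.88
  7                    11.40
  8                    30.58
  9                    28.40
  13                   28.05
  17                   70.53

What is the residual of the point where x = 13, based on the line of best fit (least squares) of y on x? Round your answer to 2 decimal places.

n = 7, Σx = 61, Σy = 202.95, Σxy = 2259.32, Σx² = 681
Sxx = Σx² − (Σx)²/n = 681 − 531.571429 = 149.428571
Sxy = Σxy − (Σx)(Σy)/n = 2259.32 − 1768.564286 = 490.755714
b = Sxy/Sxx = 490.755714/149.428571 = 3.284216
a = ȳ − b·x̄ = 28.992857 − 3.284216·8.714286 = 0.373260
ŷ(13) = 0.373260 + 3.284216·13 = 43.068069
residual = y − ŷ = 28.05 − 43.068069 = -15.018069

-15.02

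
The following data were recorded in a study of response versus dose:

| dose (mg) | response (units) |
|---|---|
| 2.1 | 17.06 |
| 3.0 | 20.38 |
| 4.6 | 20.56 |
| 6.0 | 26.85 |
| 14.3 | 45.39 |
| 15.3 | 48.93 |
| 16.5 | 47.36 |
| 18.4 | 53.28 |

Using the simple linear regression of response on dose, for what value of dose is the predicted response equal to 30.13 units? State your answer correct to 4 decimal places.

7.8594

n = 8, Σx = 80.2, Σy = 279.81, Σxy = 3512.14, Σx² = 1119.96
Sxx = Σx² − (Σx)²/n = 1119.96 − 804.005 = 315.955
Sxy = Σxy − (Σx)(Σy)/n = 3512.14 − 2805.09525 = 707.04475
b = Sxy/Sxx = 707.04475/315.955 = 2.237802
a = ȳ − b·x̄ = 34.97625 − 2.237802·10.025 = 12.542284
Set a + b·x = 30.13: x = (30.13 − 12.542284) / 2.237802 = 7.859371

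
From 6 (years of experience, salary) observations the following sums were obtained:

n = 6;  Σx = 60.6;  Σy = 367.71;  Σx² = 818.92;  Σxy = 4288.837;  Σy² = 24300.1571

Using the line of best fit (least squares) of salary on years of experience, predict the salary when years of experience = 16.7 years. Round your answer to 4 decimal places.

79.6297

Sxx = Σx² − (Σx)²/n = 818.92 − 612.06 = 206.86
Sxy = Σxy − (Σx)(Σy)/n = 4288.837 − 3713.871 = 574.966
b = Sxy/Sxx = 574.966/206.86 = 2.779493
a = ȳ − b·x̄ = 61.285 − 2.779493·10.1 = 33.212117
ŷ(16.7) = a + b·16.7 = 33.212117 + 2.779493·16.7 = 79.629656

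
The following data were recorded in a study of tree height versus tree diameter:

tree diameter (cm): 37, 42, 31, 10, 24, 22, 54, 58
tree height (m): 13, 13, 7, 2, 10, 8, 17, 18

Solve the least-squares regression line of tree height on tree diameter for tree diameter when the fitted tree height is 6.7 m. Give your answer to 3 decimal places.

20.955

n = 8, Σx = 278, Σy = 88, Σxy = 3642, Σx² = 11534
Sxx = Σx² − (Σx)²/n = 11534 − 9660.5 = 1873.5
Sxy = Σxy − (Σx)(Σy)/n = 3642 − 3058 = 584
b = Sxy/Sxx = 584/1873.5 = 0.311716
a = ȳ − b·x̄ = 11 − 0.311716·34.75 = 0.167868
Set a + b·x = 6.7: x = (6.7 − 0.167868) / 0.311716 = 20.955394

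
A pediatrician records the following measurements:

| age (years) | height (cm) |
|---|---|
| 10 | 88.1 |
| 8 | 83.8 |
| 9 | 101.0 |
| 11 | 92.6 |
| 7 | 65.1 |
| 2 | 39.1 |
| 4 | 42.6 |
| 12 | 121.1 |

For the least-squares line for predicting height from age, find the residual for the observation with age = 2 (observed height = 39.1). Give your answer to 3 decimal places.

n = 8, Σx = 63, Σy = 633.4, Σxy = 5636.5, Σx² = 579
Sxx = Σx² − (Σx)²/n = 579 − 496.125 = 82.875
Sxy = Σxy − (Σx)(Σy)/n = 5636.5 − 4988.025 = 648.475
b = Sxy/Sxx = 648.475/82.875 = 7.824736
a = ȳ − b·x̄ = 79.175 − 7.824736·7.875 = 17.555204
ŷ(2) = 17.555204 + 7.824736·2 = 33.204676
residual = y − ŷ = 39.1 − 33.204676 = 5.895324

5.895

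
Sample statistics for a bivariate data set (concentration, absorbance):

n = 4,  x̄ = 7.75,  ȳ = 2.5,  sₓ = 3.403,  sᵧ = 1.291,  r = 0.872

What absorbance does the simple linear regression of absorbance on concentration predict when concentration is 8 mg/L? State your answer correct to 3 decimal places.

b = r · sᵧ/sₓ = 0.872 · 1.291/3.403 = 0.330812
a = ȳ − b·x̄ = 2.5 − 0.330812·7.75 = -0.063790
ŷ(8) = a + b·8 = -0.063790 + 0.330812·8 = 2.582703

2.583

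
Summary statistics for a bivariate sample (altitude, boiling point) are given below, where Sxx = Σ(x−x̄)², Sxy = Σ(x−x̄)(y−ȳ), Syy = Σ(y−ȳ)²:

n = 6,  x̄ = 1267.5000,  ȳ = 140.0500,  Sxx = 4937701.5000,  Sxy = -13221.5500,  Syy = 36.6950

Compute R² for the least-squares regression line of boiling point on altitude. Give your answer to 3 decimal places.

R² = Sxy²/(Sxx·Syy) = (-13221.55)²/(4937701.5·36.695) = 0.964791

0.965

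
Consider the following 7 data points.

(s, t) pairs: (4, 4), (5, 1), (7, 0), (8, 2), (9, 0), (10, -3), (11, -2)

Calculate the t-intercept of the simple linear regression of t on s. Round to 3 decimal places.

n = 7, Σx = 54, Σy = 2, Σxy = -15, Σx² = 456
Sxx = Σx² − (Σx)²/n = 456 − 416.571429 = 39.428571
Sxy = Σxy − (Σx)(Σy)/n = -15 − 15.428571 = -30.428571
b = Sxy/Sxx = -30.428571/39.428571 = -0.771739
a = ȳ − b·x̄ = 0.285714 − (-0.771739)·7.714286 = 6.239130

6.239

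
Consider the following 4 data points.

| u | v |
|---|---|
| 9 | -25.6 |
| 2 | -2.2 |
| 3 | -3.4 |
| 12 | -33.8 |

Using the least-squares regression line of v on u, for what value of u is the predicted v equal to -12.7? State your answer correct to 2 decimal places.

5.43

n = 4, Σx = 26, Σy = -65, Σxy = -650.6, Σx² = 238
Sxx = Σx² − (Σx)²/n = 238 − 169 = 69
Sxy = Σxy − (Σx)(Σy)/n = -650.6 − (-422.5) = -228.1
b = Sxy/Sxx = -228.1/69 = -3.305797
a = ȳ − b·x̄ = -16.25 − (-3.305797)·6.5 = 5.237681
Set a + b·x = -12.7: x = (-12.7 − 5.237681) / (-3.305797) = 5.426129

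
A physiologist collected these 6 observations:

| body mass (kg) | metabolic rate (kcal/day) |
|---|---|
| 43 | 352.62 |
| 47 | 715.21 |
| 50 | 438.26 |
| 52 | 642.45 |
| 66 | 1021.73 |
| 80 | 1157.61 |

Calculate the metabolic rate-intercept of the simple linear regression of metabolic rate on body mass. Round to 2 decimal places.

n = 6, Σx = 338, Σy = 4327.88, Σxy = 264140.91, Σx² = 20018
Sxx = Σx² − (Σx)²/n = 20018 − 19040.666667 = 977.333333
Sxy = Σxy − (Σx)(Σy)/n = 264140.91 − 243803.906667 = 20337.003333
b = Sxy/Sxx = 20337.003333/977.333333 = 20.808666
a = ȳ − b·x̄ = 721.313333 − 20.808666·56.333333 = -450.908209

-450.91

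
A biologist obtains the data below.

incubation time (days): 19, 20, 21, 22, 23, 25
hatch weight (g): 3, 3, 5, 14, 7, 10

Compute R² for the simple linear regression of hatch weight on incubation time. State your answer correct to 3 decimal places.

n = 6, Σx = 130, Σy = 42, Σxy = 941, Σx² = 2840, Σy² = 388
Sxx = Σx² − (Σx)²/n = 2840 − 2816.666667 = 23.333333
Sxy = Σxy − (Σx)(Σy)/n = 941 − 910 = 31
Syy = Σy² − (Σy)²/n = 388 − 294 = 94
R² = Sxy²/(Sxx·Syy) = (31)²/(23.333333·94) = 0.438146

0.438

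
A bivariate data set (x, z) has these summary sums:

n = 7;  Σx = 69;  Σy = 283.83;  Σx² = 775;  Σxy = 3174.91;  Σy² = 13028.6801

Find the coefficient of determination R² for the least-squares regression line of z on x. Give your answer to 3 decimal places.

0.986

Sxx = Σx² − (Σx)²/n = 775 − 680.142857 = 94.857143
Sxy = Σxy − (Σx)(Σy)/n = 3174.91 − 2797.752857 = 377.157143
Syy = Σy² − (Σy)²/n = 13028.6801 − 11508.495557 = 1520.184543
R² = Sxy²/(Sxx·Syy) = (377.157143)²/(94.857143·1520.184543) = 0.986457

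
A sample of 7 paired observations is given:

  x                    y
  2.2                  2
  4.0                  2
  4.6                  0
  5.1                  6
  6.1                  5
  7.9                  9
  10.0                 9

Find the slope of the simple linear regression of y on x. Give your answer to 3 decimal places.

1.157

n = 7, Σx = 39.9, Σy = 33, Σxy = 234.6, Σx² = 267.63
Sxx = Σx² − (Σx)²/n = 267.63 − 227.43 = 40.2
Sxy = Σxy − (Σx)(Σy)/n = 234.6 − 188.1 = 46.5
b = Sxy/Sxx = 46.5/40.2 = 1.156716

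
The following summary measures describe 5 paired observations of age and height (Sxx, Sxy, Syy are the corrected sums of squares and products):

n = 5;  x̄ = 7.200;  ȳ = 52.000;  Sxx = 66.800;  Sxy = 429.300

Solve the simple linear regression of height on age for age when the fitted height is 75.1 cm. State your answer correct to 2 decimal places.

10.79

b = Sxy/Sxx = 429.3/66.8 = 6.426647
a = ȳ − b·x̄ = 52 − 6.426647·7.2 = 5.728144
Set a + b·x = 75.1: x = (75.1 − 5.728144) / 6.426647 = 10.794410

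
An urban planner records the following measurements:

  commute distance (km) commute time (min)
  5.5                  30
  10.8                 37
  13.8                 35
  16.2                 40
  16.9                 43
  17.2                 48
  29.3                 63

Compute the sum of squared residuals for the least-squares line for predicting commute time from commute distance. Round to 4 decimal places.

n = 7, Σx = 109.7, Σy = 296, Σxy = 5093.8, Σx² = 2039.71, Σy² = 13216
Sxx = Σx² − (Σx)²/n = 2039.71 − 1719.155714 = 320.554286
Sxy = Σxy − (Σx)(Σy)/n = 5093.8 − 4638.742857 = 455.057143
Syy = Σy² − (Σy)²/n = 13216 − 12516.571429 = 699.428571
b = Sxy/Sxx = 455.057143/320.554286 = 1.419595
SSE = Syy − b·Sxy = 699.428571 − 1.419595·455.057143 = 53.431895

53.4319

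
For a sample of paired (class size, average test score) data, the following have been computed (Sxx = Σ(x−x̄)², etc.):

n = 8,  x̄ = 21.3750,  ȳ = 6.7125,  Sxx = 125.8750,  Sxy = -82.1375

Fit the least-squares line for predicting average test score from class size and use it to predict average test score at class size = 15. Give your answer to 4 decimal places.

10.8724

b = Sxy/Sxx = -82.1375/125.875 = -0.652532
a = ȳ − b·x̄ = 6.7125 − (-0.652532)·21.375 = 20.660377
ŷ(15) = a + b·15 = 20.660377 + (-0.652532)·15 = 10.872393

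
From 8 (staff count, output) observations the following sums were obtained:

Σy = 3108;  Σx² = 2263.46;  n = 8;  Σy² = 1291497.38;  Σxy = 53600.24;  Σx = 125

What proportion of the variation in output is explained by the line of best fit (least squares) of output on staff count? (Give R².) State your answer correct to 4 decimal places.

0.9731

Sxx = Σx² − (Σx)²/n = 2263.46 − 1953.125 = 310.335
Sxy = Σxy − (Σx)(Σy)/n = 53600.24 − 48562.5 = 5037.74
Syy = Σy² − (Σy)²/n = 1291497.38 − 1207458 = 84039.38
R² = Sxy²/(Sxx·Syy) = (5037.74)²/(310.335·84039.38) = 0.973101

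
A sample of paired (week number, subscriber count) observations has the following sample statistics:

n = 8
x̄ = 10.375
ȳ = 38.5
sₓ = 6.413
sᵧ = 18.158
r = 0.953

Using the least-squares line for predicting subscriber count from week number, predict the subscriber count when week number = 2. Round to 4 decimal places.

15.9012

b = r · sᵧ/sₓ = 0.953 · 18.158/6.413 = 2.698359
a = ȳ − b·x̄ = 38.5 − 2.698359·10.375 = 10.504529
ŷ(2) = a + b·2 = 10.504529 + 2.698359·2 = 15.901246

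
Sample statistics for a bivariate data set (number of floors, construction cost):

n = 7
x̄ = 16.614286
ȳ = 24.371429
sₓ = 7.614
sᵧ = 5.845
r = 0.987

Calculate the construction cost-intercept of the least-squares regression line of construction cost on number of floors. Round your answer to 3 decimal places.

b = r · sᵧ/sₓ = 0.987 · 5.845/7.614 = 0.757685
a = ȳ − b·x̄ = 24.371429 − 0.757685·16.614286 = 11.783031

11.783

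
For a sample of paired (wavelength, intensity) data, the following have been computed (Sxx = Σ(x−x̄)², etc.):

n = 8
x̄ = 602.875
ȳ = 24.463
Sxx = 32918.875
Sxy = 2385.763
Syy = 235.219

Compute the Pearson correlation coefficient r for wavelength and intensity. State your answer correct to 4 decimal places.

r = Sxy/√(Sxx·Syy) = 2385.763/√(7743144.858625) = 2385.763/2782.650689 = 0.857371

0.8574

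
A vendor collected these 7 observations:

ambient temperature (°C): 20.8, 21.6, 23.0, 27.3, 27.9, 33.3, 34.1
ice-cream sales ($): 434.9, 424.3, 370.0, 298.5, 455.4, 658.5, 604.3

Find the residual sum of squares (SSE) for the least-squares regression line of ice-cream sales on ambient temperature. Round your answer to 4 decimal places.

46873.3011

n = 7, Σx = 188, Σy = 3245.9, Σxy = 90110.19, Σx² = 5223.6, Σy² = 1601360.65
Sxx = Σx² − (Σx)²/n = 5223.6 − 5049.142857 = 174.457143
Sxy = Σxy − (Σx)(Σy)/n = 90110.19 − 87175.6 = 2934.59
Syy = Σy² − (Σy)²/n = 1601360.65 − 1505123.83 = 96236.82
b = Sxy/Sxx = 2934.59/174.457143 = 16.821266
SSE = Syy − b·Sxy = 96236.82 − 16.821266·2934.59 = 46873.301103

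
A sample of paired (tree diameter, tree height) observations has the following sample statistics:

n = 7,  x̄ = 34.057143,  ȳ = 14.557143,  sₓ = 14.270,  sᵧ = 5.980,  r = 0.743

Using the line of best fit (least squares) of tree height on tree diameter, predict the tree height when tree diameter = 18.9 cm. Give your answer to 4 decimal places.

9.8378

b = r · sᵧ/sₓ = 0.743 · 5.98/14.27 = 0.311362
a = ȳ − b·x̄ = 14.557143 − 0.311362·34.057143 = 3.953033
ŷ(18.9) = a + b·18.9 = 3.953033 + 0.311362·18.9 = 9.837780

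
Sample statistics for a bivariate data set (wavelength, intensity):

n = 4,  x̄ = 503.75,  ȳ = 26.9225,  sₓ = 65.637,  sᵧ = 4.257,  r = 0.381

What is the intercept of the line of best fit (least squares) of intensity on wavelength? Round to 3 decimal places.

b = r · sᵧ/sₓ = 0.381 · 4.257/65.637 = 0.024710
a = ȳ − b·x̄ = 26.9225 − 0.024710·503.75 = 14.474632

14.475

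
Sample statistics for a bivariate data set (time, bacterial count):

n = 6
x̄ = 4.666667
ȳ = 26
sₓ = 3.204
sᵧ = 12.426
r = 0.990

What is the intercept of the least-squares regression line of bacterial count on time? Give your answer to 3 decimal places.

b = r · sᵧ/sₓ = 0.99 · 12.426/3.204 = 3.839494
a = ȳ − b·x̄ = 26 − 3.839494·4.666667 = 8.082358

8.082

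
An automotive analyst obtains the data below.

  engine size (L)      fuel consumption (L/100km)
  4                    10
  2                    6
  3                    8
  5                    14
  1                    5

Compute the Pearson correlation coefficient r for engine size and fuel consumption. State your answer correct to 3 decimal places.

0.972

n = 5, Σx = 15, Σy = 43, Σxy = 151, Σx² = 55, Σy² = 421
Sxx = Σx² − (Σx)²/n = 55 − 45 = 10
Sxy = Σxy − (Σx)(Σy)/n = 151 − 129 = 22
Syy = Σy² − (Σy)²/n = 421 − 369.8 = 51.2
r = Sxy/√(Sxx·Syy) = 22/√(512) = 22/22.627417 = 0.972272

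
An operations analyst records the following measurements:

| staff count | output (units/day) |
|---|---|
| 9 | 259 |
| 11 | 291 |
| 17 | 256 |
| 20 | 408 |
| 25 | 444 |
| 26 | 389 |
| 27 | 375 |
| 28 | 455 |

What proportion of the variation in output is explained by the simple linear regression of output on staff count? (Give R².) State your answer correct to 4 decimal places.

0.7072

n = 8, Σx = 163, Σy = 2877, Σxy = 62123, Σx² = 3705, Σy² = 1079869
Sxx = Σx² − (Σx)²/n = 3705 − 3321.125 = 383.875
Sxy = Σxy − (Σx)(Σy)/n = 62123 − 58618.875 = 3504.125
Syy = Σy² − (Σy)²/n = 1079869 − 1034641.125 = 45227.875
R² = Sxy²/(Sxx·Syy) = (3504.125)²/(383.875·45227.875) = 0.707234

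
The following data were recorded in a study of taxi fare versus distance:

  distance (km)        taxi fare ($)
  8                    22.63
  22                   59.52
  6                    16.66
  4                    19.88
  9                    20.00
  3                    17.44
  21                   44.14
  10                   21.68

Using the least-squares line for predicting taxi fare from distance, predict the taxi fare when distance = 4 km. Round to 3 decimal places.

n = 8, Σx = 83, Σy = 221.95, Σxy = 3046.02, Σx² = 1231
Sxx = Σx² − (Σx)²/n = 1231 − 861.125 = 369.875
Sxy = Σxy − (Σx)(Σy)/n = 3046.02 − 2302.73125 = 743.28875
b = Sxy/Sxx = 743.28875/369.875 = 2.009567
a = ȳ − b·x̄ = 27.74375 − 2.009567·10.375 = 6.894488
ŷ(4) = a + b·4 = 6.894488 + 2.009567·4 = 14.932758

14.933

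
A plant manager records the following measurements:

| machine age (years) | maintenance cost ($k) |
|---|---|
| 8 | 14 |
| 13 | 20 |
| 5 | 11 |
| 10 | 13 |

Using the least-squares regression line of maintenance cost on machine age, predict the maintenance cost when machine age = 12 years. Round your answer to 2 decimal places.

17.59

n = 4, Σx = 36, Σy = 58, Σxy = 557, Σx² = 358
Sxx = Σx² − (Σx)²/n = 358 − 324 = 34
Sxy = Σxy − (Σx)(Σy)/n = 557 − 522 = 35
b = Sxy/Sxx = 35/34 = 1.029412
a = ȳ − b·x̄ = 14.5 − 1.029412·9 = 5.235294
ŷ(12) = a + b·12 = 5.235294 + 1.029412·12 = 17.588235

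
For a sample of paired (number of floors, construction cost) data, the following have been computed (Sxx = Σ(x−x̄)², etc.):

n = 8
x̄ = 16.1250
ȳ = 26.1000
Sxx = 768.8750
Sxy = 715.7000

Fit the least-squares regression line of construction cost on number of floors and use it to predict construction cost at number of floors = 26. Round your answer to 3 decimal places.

b = Sxy/Sxx = 715.7/768.875 = 0.930841
a = ȳ − b·x̄ = 26.1 − 0.930841·16.125 = 11.090197
ŷ(26) = a + b·26 = 11.090197 + 0.930841·26 = 35.292050

35.292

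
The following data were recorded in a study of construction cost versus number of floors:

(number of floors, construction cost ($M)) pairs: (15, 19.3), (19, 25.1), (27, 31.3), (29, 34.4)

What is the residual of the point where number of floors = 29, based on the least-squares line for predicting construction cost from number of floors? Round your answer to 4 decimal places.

0.3328

n = 4, Σx = 90, Σy = 110.1, Σxy = 2609.1, Σx² = 2156
Sxx = Σx² − (Σx)²/n = 2156 − 2025 = 131
Sxy = Σxy − (Σx)(Σy)/n = 2609.1 − 2477.25 = 131.85
b = Sxy/Sxx = 131.85/131 = 1.006489
a = ȳ − b·x̄ = 27.525 − 1.006489·22.5 = 4.879008
ŷ(29) = 4.879008 + 1.006489·29 = 34.067176
residual = y − ŷ = 34.4 − 34.067176 = 0.332824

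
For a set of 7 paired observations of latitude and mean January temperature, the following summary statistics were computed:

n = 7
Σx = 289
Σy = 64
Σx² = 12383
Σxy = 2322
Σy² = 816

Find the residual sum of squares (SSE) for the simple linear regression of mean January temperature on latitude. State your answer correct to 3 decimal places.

3.616

Sxx = Σx² − (Σx)²/n = 12383 − 11931.571429 = 451.428571
Sxy = Σxy − (Σx)(Σy)/n = 2322 − 2642.285714 = -320.285714
Syy = Σy² − (Σy)²/n = 816 − 585.142857 = 230.857143
b = Sxy/Sxx = -320.285714/451.428571 = -0.709494
SSE = Syy − b·Sxy = 230.857143 − (-0.709494)·(-320.285714) = 3.616456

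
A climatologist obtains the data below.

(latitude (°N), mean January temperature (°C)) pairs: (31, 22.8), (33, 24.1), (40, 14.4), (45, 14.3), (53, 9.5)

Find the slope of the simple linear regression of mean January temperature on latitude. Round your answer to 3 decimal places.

-0.659

n = 5, Σx = 202, Σy = 85.1, Σxy = 3225.1, Σx² = 8484
Sxx = Σx² − (Σx)²/n = 8484 − 8160.8 = 323.2
Sxy = Σxy − (Σx)(Σy)/n = 3225.1 − 3438.04 = -212.94
b = Sxy/Sxx = -212.94/323.2 = -0.658849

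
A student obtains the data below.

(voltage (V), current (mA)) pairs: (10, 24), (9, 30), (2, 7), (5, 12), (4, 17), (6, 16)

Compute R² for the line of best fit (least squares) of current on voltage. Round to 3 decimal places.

0.799

n = 6, Σx = 36, Σy = 106, Σxy = 748, Σx² = 262, Σy² = 2214
Sxx = Σx² − (Σx)²/n = 262 − 216 = 46
Sxy = Σxy − (Σx)(Σy)/n = 748 − 636 = 112
Syy = Σy² − (Σy)²/n = 2214 − 1872.666667 = 341.333333
R² = Sxy²/(Sxx·Syy) = (112)²/(46·341.333333) = 0.798913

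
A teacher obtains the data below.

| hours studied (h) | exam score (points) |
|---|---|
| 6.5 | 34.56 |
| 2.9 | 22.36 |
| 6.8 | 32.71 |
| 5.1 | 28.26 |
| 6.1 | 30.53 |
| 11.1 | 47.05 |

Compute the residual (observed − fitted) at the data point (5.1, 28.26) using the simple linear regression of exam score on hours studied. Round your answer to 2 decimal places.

n = 6, Σx = 38.5, Σy = 195.47, Σxy = 1364.526, Σx² = 283.33
Sxx = Σx² − (Σx)²/n = 283.33 − 247.041667 = 36.288333
Sxy = Σxy − (Σx)(Σy)/n = 1364.526 − 1254.265833 = 110.260167
b = Sxy/Sxx = 110.260167/36.288333 = 3.038447
a = ȳ − b·x̄ = 32.578333 − 3.038447·6.416667 = 13.081634
ŷ(5.1) = 13.081634 + 3.038447·5.1 = 28.577712
residual = y − ŷ = 28.26 − 28.577712 = -0.317712

-0.32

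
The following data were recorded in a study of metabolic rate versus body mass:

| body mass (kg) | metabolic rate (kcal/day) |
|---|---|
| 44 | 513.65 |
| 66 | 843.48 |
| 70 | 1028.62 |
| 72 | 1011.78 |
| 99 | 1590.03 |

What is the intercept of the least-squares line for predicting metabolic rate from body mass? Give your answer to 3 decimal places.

-391.510

n = 5, Σx = 351, Σy = 4987.56, Σxy = 380534.81, Σx² = 26177
Sxx = Σx² − (Σx)²/n = 26177 − 24640.2 = 1536.8
Sxy = Σxy − (Σx)(Σy)/n = 380534.81 − 350126.712 = 30408.098
b = Sxy/Sxx = 30408.098/1536.8 = 19.786633
a = ȳ − b·x̄ = 997.512 − 19.786633·70.2 = -391.509655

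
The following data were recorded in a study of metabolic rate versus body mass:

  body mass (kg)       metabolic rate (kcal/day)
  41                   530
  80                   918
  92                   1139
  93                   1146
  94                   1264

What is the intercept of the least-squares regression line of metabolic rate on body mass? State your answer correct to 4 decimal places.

n = 5, Σx = 400, Σy = 4997, Σxy = 425352, Σx² = 34030
Sxx = Σx² − (Σx)²/n = 34030 − 32000 = 2030
Sxy = Σxy − (Σx)(Σy)/n = 425352 − 399760 = 25592
b = Sxy/Sxx = 25592/2030 = 12.606897
a = ȳ − b·x̄ = 999.4 − 12.606897·80 = -9.151724

-9.1517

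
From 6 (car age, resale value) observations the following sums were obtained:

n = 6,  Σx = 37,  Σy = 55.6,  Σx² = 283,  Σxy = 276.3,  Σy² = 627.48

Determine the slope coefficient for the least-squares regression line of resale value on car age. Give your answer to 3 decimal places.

Sxx = Σx² − (Σx)²/n = 283 − 228.166667 = 54.833333
Sxy = Σxy − (Σx)(Σy)/n = 276.3 − 342.866667 = -66.566667
b = Sxy/Sxx = -66.566667/54.833333 = -1.213982

-1.214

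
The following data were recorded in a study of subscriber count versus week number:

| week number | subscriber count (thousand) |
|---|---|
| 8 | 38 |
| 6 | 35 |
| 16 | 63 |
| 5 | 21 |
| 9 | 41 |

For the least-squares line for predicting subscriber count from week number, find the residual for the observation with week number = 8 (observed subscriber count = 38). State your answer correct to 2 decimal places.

n = 5, Σx = 44, Σy = 198, Σxy = 1996, Σx² = 462
Sxx = Σx² − (Σx)²/n = 462 − 387.2 = 74.8
Sxy = Σxy − (Σx)(Σy)/n = 1996 − 1742.4 = 253.6
b = Sxy/Sxx = 253.6/74.8 = 3.390374
a = ȳ − b·x̄ = 39.6 − 3.390374·8.8 = 9.764706
ŷ(8) = 9.764706 + 3.390374·8 = 36.887701
residual = y − ŷ = 38 − 36.887701 = 1.112299

1.11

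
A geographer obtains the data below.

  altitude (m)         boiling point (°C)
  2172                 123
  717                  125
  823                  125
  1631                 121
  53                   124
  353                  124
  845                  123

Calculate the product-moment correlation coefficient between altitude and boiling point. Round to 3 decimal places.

n = 7, Σx = 6594, Σy = 865, Σxy = 811286, Σx² = 9410606, Σy² = 106901
Sxx = Σx² − (Σx)²/n = 9410606 − 6211548 = 3199058
Sxy = Σxy − (Σx)(Σy)/n = 811286 − 814830 = -3544
Syy = Σy² − (Σy)²/n = 106901 − 106889.285714 = 11.714286
r = Sxy/√(Sxx·Syy) = -3544/√(37474679.428571) = -3544/6121.656592 = -0.578928

-0.579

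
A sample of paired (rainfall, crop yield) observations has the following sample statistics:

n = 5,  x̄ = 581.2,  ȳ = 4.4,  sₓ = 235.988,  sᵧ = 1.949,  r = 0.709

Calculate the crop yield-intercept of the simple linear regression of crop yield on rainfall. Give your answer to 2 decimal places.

1.00

b = r · sᵧ/sₓ = 0.709 · 1.949/235.988 = 0.005856
a = ȳ − b·x̄ = 4.4 − 0.005856·581.2 = 0.996751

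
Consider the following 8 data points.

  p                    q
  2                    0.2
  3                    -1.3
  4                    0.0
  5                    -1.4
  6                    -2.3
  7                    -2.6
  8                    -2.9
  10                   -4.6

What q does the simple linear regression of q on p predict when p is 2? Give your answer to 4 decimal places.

n = 8, Σx = 45, Σy = -14.9, Σxy = -111.7, Σx² = 303
Sxx = Σx² − (Σx)²/n = 303 − 253.125 = 49.875
Sxy = Σxy − (Σx)(Σy)/n = -111.7 − (-83.8125) = -27.8875
b = Sxy/Sxx = -27.8875/49.875 = -0.559148
a = ȳ − b·x̄ = -1.8625 − (-0.559148)·5.625 = 1.282707
ŷ(2) = a + b·2 = 1.282707 + (-0.559148)·2 = 0.164411

0.1644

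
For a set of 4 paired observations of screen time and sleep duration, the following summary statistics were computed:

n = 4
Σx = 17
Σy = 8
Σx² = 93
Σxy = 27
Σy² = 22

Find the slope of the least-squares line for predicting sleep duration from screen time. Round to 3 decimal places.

Sxx = Σx² − (Σx)²/n = 93 − 72.25 = 20.75
Sxy = Σxy − (Σx)(Σy)/n = 27 − 34 = -7
b = Sxy/Sxx = -7/20.75 = -0.337349

-0.337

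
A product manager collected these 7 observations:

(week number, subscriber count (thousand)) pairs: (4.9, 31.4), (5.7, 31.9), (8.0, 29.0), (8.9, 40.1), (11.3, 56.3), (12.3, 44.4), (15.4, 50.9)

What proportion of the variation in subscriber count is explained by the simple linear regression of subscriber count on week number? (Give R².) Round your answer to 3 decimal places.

n = 7, Σx = 66.5, Σy = 284, Σxy = 2890.75, Σx² = 715.85, Σy² = 12184.44
Sxx = Σx² − (Σx)²/n = 715.85 − 631.75 = 84.1
Sxy = Σxy − (Σx)(Σy)/n = 2890.75 − 2698 = 192.75
Syy = Σy² − (Σy)²/n = 12184.44 − 11522.285714 = 662.154286
R² = Sxy²/(Sxx·Syy) = (192.75)²/(84.1·662.154286) = 0.667166

0.667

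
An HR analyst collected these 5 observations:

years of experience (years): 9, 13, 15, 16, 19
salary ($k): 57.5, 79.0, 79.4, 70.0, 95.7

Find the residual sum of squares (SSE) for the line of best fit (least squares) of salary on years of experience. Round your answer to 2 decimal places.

207.49

n = 5, Σx = 72, Σy = 381.6, Σxy = 5673.8, Σx² = 1092, Σy² = 29910.1
Sxx = Σx² − (Σx)²/n = 1092 − 1036.8 = 55.2
Sxy = Σxy − (Σx)(Σy)/n = 5673.8 − 5495.04 = 178.76
Syy = Σy² − (Σy)²/n = 29910.1 − 29123.712 = 786.388
b = Sxy/Sxx = 178.76/55.2 = 3.238406
SSE = Syy − b·Sxy = 786.388 − 3.238406·178.76 = 207.490580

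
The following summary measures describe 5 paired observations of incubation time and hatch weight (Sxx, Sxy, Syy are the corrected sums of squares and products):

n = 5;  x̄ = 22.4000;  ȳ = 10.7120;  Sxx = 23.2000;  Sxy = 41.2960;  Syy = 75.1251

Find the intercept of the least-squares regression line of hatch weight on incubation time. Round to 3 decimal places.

b = Sxy/Sxx = 41.296/23.2 = 1.78
a = ȳ − b·x̄ = 10.712 − 1.78·22.4 = -29.16

-29.160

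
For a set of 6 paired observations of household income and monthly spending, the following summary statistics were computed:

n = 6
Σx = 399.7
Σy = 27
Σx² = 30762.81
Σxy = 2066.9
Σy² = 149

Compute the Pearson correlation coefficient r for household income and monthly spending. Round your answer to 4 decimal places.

Sxx = Σx² − (Σx)²/n = 30762.81 − 26626.681667 = 4136.128333
Sxy = Σxy − (Σx)(Σy)/n = 2066.9 − 1798.65 = 268.25
Syy = Σy² − (Σy)²/n = 149 − 121.5 = 27.5
r = Sxy/√(Sxx·Syy) = 268.25/√(113743.529167) = 268.25/337.258846 = 0.795383

0.7954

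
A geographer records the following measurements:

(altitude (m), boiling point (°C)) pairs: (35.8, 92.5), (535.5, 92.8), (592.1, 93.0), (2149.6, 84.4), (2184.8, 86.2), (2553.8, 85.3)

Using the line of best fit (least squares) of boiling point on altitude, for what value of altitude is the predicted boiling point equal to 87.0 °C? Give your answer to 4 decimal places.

1893.5657

n = 6, Σx = 8051.6, Σy = 534.2, Σxy = 695666.34, Σx² = 16554649.94
Sxx = Σx² − (Σx)²/n = 16554649.94 − 10804710.426667 = 5749939.513333
Sxy = Σxy − (Σx)(Σy)/n = 695666.34 − 716860.786667 = -21194.446667
b = Sxy/Sxx = -21194.446667/5749939.513333 = -0.003686
a = ȳ − b·x̄ = 89.033333 − (-0.003686)·1341.933333 = 93.979739
Set a + b·x = 87.0: x = (87.0 − 93.979739) / (-0.003686) = 1893.565743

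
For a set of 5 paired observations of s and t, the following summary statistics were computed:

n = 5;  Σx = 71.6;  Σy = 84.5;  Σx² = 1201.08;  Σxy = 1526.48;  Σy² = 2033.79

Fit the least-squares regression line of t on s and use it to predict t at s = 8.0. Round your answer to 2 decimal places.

5.52

Sxx = Σx² − (Σx)²/n = 1201.08 − 1025.312 = 175.768
Sxy = Σxy − (Σx)(Σy)/n = 1526.48 − 1210.04 = 316.44
b = Sxy/Sxx = 316.44/175.768 = 1.800328
a = ȳ − b·x̄ = 16.9 − 1.800328·14.32 = -8.880693
ŷ(8.0) = a + b·8.0 = -8.880693 + 1.800328·8 = 5.521929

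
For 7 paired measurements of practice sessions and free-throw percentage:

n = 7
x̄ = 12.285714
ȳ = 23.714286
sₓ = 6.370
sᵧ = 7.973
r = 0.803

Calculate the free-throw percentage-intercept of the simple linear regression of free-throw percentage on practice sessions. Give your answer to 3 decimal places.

11.366

b = r · sᵧ/sₓ = 0.803 · 7.973/6.37 = 1.005074
a = ȳ − b·x̄ = 23.714286 − 1.005074·12.285714 = 11.366239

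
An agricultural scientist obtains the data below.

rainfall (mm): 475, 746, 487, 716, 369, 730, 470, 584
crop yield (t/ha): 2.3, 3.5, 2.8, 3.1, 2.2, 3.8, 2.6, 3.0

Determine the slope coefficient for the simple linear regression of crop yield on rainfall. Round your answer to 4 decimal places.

0.0036

n = 8, Σx = 4577, Σy = 23.3, Σxy = 13846.5, Σx² = 2762983
Sxx = Σx² − (Σx)²/n = 2762983 − 2618616.125 = 144366.875
Sxy = Σxy − (Σx)(Σy)/n = 13846.5 − 13330.5125 = 515.9875
b = Sxy/Sxx = 515.9875/144366.875 = 0.003574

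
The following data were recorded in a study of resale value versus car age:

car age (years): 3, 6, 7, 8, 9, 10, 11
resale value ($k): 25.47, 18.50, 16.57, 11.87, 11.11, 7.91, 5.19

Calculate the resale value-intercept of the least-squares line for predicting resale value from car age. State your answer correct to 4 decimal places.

33.4870

n = 7, Σx = 54, Σy = 96.62, Σxy = 634.54, Σx² = 460
Sxx = Σx² − (Σx)²/n = 460 − 416.571429 = 43.428571
Sxy = Σxy − (Σx)(Σy)/n = 634.54 − 745.354286 = -110.814286
b = Sxy/Sxx = -110.814286/43.428571 = -2.551645
a = ȳ − b·x̄ = 13.802857 − (-2.551645)·7.714286 = 33.486974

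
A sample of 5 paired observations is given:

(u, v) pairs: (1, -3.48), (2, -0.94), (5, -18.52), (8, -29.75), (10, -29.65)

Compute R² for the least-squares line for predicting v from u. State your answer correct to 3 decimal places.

n = 5, Σx = 26, Σy = -82.34, Σxy = -632.46, Σx² = 194, Σy² = 2120.1694
Sxx = Σx² − (Σx)²/n = 194 − 135.2 = 58.8
Sxy = Σxy − (Σx)(Σy)/n = -632.46 − (-428.168) = -204.292
Syy = Σy² − (Σy)²/n = 2120.1694 − 1355.97512 = 764.19428
R² = Sxy²/(Sxx·Syy) = (-204.292)²/(58.8·764.19428) = 0.928799

0.929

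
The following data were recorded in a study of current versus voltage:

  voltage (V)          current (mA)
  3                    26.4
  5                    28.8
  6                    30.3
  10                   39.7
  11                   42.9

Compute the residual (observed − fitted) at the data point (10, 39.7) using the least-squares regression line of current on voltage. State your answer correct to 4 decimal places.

n = 5, Σx = 35, Σy = 168.1, Σxy = 1273.9, Σx² = 291
Sxx = Σx² − (Σx)²/n = 291 − 245 = 46
Sxy = Σxy − (Σx)(Σy)/n = 1273.9 − 1176.7 = 97.2
b = Sxy/Sxx = 97.2/46 = 2.113043
a = ȳ − b·x̄ = 33.62 − 2.113043·7 = 18.828696
ŷ(10) = 18.828696 + 2.113043·10 = 39.959130
residual = y − ŷ = 39.7 − 39.959130 = -0.259130

-0.2591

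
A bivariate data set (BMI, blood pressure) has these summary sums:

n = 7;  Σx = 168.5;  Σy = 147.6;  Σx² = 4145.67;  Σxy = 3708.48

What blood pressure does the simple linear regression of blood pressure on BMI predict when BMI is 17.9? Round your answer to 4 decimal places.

Sxx = Σx² − (Σx)²/n = 4145.67 − 4056.035714 = 89.634286
Sxy = Σxy − (Σx)(Σy)/n = 3708.48 − 3552.942857 = 155.537143
b = Sxy/Sxx = 155.537143/89.634286 = 1.735242
a = ȳ − b·x̄ = 21.085714 − 1.735242·24.071429 = -20.684030
ŷ(17.9) = a + b·17.9 = -20.684030 + 1.735242·17.9 = 10.376795

10.3768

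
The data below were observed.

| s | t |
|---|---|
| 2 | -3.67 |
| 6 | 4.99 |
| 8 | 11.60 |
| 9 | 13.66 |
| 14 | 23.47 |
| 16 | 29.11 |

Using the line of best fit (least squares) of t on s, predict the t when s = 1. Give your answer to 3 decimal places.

n = 6, Σx = 55, Σy = 79.16, Σxy = 1032.68, Σx² = 637
Sxx = Σx² − (Σx)²/n = 637 − 504.166667 = 132.833333
Sxy = Σxy − (Σx)(Σy)/n = 1032.68 − 725.633333 = 307.046667
b = Sxy/Sxx = 307.046667/132.833333 = 2.311518
a = ȳ − b·x̄ = 13.193333 − 2.311518·9.166667 = -7.995583
ŷ(1) = a + b·1 = -7.995583 + 2.311518·1 = -5.684065

-5.684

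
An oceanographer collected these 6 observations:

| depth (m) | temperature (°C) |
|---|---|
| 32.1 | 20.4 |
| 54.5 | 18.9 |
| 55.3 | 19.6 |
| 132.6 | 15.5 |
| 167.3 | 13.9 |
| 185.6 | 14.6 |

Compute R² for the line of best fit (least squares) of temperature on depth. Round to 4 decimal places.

0.9583

n = 6, Σx = 627.4, Σy = 102.9, Σxy = 9859.3, Σx² = 87078.16, Σy² = 1804.15
Sxx = Σx² − (Σx)²/n = 87078.16 − 65605.126667 = 21473.033333
Sxy = Σxy − (Σx)(Σy)/n = 9859.3 − 10759.91 = -900.61
Syy = Σy² − (Σy)²/n = 1804.15 − 1764.735 = 39.415
R² = Sxy²/(Sxx·Syy) = (-900.61)²/(21473.033333·39.415) = 0.958338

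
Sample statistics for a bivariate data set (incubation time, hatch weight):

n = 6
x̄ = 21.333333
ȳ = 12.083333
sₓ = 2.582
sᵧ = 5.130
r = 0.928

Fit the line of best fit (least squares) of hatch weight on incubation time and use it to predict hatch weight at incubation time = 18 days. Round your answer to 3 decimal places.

5.937

b = r · sᵧ/sₓ = 0.928 · 5.13/2.582 = 1.843780
a = ȳ − b·x̄ = 12.083333 − 1.843780·21.333333 = -27.250640
ŷ(18) = a + b·18 = -27.250640 + 1.843780·18 = 5.937400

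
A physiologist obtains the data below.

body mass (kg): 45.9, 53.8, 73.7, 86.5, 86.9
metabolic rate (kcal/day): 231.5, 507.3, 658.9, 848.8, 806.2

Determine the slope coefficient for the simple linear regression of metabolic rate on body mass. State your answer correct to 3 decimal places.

n = 5, Σx = 346.8, Σy = 3052.7, Σxy = 229959.5, Σx² = 25466.8
Sxx = Σx² − (Σx)²/n = 25466.8 − 24054.048 = 1412.752
Sxy = Σxy − (Σx)(Σy)/n = 229959.5 − 211735.272 = 18224.228
b = Sxy/Sxx = 18224.228/1412.752 = 12.899807

12.900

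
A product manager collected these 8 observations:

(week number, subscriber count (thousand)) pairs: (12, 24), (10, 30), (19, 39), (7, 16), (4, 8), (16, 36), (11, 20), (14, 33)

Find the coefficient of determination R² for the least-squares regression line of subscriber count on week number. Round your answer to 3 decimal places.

n = 8, Σx = 93, Σy = 206, Σxy = 2731, Σx² = 1243, Σy² = 6102
Sxx = Σx² − (Σx)²/n = 1243 − 1081.125 = 161.875
Sxy = Σxy − (Σx)(Σy)/n = 2731 − 2394.75 = 336.25
Syy = Σy² − (Σy)²/n = 6102 − 5304.5 = 797.5
R² = Sxy²/(Sxx·Syy) = (336.25)²/(161.875·797.5) = 0.875818

0.876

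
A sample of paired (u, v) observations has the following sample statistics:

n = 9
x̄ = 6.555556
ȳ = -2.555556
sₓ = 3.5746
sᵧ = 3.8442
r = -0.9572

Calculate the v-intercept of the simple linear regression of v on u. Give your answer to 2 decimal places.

4.19

b = r · sᵧ/sₓ = -0.9572 · 3.8442/3.5746 = -1.029393
a = ȳ − b·x̄ = -2.555556 − (-1.029393)·6.555556 = 4.192687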